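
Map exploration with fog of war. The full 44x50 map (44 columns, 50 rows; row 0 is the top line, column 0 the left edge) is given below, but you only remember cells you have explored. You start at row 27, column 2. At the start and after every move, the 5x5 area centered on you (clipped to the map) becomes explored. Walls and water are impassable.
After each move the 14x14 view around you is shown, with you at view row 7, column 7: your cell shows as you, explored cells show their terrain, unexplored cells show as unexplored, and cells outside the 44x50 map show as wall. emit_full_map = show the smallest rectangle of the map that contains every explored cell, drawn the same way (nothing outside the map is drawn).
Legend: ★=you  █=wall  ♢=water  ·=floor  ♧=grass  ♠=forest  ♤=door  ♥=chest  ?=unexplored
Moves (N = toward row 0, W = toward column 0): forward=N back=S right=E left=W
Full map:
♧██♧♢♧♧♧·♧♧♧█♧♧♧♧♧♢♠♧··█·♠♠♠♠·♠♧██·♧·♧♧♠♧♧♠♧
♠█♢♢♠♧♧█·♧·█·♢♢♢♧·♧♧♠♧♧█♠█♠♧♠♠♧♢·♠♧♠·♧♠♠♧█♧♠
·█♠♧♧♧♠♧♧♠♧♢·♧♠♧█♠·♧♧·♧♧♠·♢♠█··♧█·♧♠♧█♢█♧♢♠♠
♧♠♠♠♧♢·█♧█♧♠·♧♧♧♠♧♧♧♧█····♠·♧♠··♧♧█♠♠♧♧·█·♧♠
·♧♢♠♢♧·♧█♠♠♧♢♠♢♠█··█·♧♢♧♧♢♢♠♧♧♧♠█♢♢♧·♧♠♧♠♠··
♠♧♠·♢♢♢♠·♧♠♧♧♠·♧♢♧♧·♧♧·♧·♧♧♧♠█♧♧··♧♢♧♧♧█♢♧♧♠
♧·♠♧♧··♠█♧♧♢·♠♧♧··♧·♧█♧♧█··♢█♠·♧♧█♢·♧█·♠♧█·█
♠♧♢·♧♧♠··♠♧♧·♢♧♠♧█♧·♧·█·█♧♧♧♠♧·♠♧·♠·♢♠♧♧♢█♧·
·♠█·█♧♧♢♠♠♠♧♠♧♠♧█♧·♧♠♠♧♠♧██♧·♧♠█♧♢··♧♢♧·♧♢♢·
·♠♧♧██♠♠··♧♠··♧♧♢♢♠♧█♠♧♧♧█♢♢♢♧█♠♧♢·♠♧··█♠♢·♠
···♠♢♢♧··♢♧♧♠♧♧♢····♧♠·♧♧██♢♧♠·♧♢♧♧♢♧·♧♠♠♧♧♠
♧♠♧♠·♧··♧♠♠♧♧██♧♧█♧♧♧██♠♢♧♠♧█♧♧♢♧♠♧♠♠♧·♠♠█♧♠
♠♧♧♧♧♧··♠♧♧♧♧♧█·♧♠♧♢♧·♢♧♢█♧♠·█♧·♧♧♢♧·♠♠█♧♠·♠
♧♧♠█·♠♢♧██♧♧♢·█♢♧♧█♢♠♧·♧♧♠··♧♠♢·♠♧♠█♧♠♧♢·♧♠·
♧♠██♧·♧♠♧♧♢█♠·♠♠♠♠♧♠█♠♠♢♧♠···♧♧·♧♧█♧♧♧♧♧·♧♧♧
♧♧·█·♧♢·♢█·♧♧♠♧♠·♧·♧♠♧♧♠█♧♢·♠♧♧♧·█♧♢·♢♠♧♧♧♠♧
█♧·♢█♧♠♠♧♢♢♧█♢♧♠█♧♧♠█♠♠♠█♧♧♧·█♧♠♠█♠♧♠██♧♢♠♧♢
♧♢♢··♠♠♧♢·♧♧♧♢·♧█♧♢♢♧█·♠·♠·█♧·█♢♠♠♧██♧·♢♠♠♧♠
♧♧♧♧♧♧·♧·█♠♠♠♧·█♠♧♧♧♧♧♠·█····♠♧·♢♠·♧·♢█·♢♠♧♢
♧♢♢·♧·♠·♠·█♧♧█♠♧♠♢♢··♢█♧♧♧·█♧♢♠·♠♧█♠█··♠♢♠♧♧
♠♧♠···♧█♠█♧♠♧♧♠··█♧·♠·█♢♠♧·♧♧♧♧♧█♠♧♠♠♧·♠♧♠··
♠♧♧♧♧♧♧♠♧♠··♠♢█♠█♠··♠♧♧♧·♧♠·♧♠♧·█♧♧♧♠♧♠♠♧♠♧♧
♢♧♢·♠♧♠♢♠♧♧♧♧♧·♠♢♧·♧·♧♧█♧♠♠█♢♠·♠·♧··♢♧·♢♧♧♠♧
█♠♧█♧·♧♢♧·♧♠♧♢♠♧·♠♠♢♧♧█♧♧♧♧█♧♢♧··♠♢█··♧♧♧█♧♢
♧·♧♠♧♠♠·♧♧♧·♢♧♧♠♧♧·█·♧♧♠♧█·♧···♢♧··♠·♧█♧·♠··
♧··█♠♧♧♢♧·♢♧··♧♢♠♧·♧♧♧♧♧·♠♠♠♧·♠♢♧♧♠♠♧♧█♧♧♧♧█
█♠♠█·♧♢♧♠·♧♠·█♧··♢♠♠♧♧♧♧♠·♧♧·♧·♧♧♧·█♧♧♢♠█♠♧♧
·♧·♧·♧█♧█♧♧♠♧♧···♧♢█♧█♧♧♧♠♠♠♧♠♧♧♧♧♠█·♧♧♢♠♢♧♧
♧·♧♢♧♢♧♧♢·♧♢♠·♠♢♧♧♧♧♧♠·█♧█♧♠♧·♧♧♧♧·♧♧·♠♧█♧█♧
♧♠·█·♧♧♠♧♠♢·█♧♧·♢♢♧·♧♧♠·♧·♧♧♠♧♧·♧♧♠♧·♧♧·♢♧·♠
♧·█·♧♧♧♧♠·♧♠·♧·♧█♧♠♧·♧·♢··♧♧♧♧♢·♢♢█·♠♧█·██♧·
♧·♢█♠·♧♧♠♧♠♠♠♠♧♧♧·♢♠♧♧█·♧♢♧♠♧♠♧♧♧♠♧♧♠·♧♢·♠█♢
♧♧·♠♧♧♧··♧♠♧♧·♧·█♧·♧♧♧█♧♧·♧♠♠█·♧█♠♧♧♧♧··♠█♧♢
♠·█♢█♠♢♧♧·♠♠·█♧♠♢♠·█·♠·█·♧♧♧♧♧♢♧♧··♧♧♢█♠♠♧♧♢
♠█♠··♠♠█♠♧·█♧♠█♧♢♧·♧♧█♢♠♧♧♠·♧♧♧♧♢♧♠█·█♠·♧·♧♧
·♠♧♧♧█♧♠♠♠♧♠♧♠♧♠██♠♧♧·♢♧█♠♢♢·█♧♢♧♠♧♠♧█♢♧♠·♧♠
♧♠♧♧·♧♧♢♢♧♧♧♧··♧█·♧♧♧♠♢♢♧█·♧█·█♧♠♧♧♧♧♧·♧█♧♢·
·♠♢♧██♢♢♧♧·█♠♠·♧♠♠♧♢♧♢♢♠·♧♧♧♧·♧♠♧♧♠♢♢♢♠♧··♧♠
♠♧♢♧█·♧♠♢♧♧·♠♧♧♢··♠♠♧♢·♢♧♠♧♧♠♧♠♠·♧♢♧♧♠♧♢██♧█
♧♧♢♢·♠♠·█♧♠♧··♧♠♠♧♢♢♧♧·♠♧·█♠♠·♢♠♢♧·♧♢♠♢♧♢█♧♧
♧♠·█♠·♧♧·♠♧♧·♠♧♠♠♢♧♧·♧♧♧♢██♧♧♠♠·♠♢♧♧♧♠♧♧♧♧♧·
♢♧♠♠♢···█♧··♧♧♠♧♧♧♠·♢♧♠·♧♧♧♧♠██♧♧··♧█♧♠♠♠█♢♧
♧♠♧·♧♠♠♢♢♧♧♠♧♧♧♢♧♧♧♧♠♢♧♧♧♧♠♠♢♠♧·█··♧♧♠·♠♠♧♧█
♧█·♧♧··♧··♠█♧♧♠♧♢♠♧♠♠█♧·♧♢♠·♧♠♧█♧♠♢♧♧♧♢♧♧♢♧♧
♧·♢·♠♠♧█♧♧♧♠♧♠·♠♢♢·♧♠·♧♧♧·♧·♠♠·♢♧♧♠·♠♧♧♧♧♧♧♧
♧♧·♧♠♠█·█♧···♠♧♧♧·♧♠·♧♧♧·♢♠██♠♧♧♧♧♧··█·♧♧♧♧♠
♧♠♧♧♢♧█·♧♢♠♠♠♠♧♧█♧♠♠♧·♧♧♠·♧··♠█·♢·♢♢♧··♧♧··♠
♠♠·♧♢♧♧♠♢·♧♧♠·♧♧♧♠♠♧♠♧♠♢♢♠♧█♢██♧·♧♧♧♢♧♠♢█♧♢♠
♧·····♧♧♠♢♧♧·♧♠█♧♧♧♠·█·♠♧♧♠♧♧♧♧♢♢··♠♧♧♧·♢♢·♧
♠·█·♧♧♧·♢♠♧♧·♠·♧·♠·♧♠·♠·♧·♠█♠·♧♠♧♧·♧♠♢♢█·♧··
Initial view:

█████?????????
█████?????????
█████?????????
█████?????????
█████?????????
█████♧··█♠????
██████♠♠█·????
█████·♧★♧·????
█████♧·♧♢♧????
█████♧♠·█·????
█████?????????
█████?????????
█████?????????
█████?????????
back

█████?????????
█████?????????
█████?????????
█████?????????
█████♧··█♠????
██████♠♠█·????
█████·♧·♧·????
█████♧·★♢♧????
█████♧♠·█·????
█████♧·█·♧????
█████?????????
█████?????????
█████?????????
█████?????????

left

██████????????
██████????????
██████????????
██████????????
██████♧··█♠???
███████♠♠█·???
██████·♧·♧·???
██████♧★♧♢♧???
██████♧♠·█·???
██████♧·█·♧???
██████????????
██████????????
██████????????
██████????????

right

█████?????????
█████?????????
█████?????????
█████?????????
█████♧··█♠????
██████♠♠█·????
█████·♧·♧·????
█████♧·★♢♧????
█████♧♠·█·????
█████♧·█·♧????
█████?????????
█████?????????
█████?????????
█████?????????

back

█████?????????
█████?????????
█████?????????
█████♧··█♠????
██████♠♠█·????
█████·♧·♧·????
█████♧·♧♢♧????
█████♧♠★█·????
█████♧·█·♧????
█████♧·♢█♠????
█████?????????
█████?????????
█████?????????
█████?????????

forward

█████?????????
█████?????????
█████?????????
█████?????????
█████♧··█♠????
██████♠♠█·????
█████·♧·♧·????
█████♧·★♢♧????
█████♧♠·█·????
█████♧·█·♧????
█████♧·♢█♠????
█████?????????
█████?????????
█████?????????

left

██████????????
██████????????
██████????????
██████????????
██████♧··█♠???
███████♠♠█·???
██████·♧·♧·???
██████♧★♧♢♧???
██████♧♠·█·???
██████♧·█·♧???
██████♧·♢█♠???
██████????????
██████????????
██████????????

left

███████???????
███████???????
███████???????
███████???????
███████♧··█♠??
████████♠♠█·??
███████·♧·♧·??
███████★·♧♢♧??
███████♧♠·█·??
███████♧·█·♧??
███████♧·♢█♠??
███████???????
███████???????
███████???????

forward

███████???????
███████???????
███████???????
███████???????
███████???????
███████♧··█♠??
████████♠♠█·??
███████★♧·♧·??
███████♧·♧♢♧??
███████♧♠·█·??
███████♧·█·♧??
███████♧·♢█♠??
███████???????
███████???????

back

███████???????
███████???????
███████???????
███████???????
███████♧··█♠??
████████♠♠█·??
███████·♧·♧·??
███████★·♧♢♧??
███████♧♠·█·??
███████♧·█·♧??
███████♧·♢█♠??
███████???????
███████???????
███████???????

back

███████???????
███████???????
███████???????
███████♧··█♠??
████████♠♠█·??
███████·♧·♧·??
███████♧·♧♢♧??
███████★♠·█·??
███████♧·█·♧??
███████♧·♢█♠??
███████???????
███████???????
███████???????
███████???????


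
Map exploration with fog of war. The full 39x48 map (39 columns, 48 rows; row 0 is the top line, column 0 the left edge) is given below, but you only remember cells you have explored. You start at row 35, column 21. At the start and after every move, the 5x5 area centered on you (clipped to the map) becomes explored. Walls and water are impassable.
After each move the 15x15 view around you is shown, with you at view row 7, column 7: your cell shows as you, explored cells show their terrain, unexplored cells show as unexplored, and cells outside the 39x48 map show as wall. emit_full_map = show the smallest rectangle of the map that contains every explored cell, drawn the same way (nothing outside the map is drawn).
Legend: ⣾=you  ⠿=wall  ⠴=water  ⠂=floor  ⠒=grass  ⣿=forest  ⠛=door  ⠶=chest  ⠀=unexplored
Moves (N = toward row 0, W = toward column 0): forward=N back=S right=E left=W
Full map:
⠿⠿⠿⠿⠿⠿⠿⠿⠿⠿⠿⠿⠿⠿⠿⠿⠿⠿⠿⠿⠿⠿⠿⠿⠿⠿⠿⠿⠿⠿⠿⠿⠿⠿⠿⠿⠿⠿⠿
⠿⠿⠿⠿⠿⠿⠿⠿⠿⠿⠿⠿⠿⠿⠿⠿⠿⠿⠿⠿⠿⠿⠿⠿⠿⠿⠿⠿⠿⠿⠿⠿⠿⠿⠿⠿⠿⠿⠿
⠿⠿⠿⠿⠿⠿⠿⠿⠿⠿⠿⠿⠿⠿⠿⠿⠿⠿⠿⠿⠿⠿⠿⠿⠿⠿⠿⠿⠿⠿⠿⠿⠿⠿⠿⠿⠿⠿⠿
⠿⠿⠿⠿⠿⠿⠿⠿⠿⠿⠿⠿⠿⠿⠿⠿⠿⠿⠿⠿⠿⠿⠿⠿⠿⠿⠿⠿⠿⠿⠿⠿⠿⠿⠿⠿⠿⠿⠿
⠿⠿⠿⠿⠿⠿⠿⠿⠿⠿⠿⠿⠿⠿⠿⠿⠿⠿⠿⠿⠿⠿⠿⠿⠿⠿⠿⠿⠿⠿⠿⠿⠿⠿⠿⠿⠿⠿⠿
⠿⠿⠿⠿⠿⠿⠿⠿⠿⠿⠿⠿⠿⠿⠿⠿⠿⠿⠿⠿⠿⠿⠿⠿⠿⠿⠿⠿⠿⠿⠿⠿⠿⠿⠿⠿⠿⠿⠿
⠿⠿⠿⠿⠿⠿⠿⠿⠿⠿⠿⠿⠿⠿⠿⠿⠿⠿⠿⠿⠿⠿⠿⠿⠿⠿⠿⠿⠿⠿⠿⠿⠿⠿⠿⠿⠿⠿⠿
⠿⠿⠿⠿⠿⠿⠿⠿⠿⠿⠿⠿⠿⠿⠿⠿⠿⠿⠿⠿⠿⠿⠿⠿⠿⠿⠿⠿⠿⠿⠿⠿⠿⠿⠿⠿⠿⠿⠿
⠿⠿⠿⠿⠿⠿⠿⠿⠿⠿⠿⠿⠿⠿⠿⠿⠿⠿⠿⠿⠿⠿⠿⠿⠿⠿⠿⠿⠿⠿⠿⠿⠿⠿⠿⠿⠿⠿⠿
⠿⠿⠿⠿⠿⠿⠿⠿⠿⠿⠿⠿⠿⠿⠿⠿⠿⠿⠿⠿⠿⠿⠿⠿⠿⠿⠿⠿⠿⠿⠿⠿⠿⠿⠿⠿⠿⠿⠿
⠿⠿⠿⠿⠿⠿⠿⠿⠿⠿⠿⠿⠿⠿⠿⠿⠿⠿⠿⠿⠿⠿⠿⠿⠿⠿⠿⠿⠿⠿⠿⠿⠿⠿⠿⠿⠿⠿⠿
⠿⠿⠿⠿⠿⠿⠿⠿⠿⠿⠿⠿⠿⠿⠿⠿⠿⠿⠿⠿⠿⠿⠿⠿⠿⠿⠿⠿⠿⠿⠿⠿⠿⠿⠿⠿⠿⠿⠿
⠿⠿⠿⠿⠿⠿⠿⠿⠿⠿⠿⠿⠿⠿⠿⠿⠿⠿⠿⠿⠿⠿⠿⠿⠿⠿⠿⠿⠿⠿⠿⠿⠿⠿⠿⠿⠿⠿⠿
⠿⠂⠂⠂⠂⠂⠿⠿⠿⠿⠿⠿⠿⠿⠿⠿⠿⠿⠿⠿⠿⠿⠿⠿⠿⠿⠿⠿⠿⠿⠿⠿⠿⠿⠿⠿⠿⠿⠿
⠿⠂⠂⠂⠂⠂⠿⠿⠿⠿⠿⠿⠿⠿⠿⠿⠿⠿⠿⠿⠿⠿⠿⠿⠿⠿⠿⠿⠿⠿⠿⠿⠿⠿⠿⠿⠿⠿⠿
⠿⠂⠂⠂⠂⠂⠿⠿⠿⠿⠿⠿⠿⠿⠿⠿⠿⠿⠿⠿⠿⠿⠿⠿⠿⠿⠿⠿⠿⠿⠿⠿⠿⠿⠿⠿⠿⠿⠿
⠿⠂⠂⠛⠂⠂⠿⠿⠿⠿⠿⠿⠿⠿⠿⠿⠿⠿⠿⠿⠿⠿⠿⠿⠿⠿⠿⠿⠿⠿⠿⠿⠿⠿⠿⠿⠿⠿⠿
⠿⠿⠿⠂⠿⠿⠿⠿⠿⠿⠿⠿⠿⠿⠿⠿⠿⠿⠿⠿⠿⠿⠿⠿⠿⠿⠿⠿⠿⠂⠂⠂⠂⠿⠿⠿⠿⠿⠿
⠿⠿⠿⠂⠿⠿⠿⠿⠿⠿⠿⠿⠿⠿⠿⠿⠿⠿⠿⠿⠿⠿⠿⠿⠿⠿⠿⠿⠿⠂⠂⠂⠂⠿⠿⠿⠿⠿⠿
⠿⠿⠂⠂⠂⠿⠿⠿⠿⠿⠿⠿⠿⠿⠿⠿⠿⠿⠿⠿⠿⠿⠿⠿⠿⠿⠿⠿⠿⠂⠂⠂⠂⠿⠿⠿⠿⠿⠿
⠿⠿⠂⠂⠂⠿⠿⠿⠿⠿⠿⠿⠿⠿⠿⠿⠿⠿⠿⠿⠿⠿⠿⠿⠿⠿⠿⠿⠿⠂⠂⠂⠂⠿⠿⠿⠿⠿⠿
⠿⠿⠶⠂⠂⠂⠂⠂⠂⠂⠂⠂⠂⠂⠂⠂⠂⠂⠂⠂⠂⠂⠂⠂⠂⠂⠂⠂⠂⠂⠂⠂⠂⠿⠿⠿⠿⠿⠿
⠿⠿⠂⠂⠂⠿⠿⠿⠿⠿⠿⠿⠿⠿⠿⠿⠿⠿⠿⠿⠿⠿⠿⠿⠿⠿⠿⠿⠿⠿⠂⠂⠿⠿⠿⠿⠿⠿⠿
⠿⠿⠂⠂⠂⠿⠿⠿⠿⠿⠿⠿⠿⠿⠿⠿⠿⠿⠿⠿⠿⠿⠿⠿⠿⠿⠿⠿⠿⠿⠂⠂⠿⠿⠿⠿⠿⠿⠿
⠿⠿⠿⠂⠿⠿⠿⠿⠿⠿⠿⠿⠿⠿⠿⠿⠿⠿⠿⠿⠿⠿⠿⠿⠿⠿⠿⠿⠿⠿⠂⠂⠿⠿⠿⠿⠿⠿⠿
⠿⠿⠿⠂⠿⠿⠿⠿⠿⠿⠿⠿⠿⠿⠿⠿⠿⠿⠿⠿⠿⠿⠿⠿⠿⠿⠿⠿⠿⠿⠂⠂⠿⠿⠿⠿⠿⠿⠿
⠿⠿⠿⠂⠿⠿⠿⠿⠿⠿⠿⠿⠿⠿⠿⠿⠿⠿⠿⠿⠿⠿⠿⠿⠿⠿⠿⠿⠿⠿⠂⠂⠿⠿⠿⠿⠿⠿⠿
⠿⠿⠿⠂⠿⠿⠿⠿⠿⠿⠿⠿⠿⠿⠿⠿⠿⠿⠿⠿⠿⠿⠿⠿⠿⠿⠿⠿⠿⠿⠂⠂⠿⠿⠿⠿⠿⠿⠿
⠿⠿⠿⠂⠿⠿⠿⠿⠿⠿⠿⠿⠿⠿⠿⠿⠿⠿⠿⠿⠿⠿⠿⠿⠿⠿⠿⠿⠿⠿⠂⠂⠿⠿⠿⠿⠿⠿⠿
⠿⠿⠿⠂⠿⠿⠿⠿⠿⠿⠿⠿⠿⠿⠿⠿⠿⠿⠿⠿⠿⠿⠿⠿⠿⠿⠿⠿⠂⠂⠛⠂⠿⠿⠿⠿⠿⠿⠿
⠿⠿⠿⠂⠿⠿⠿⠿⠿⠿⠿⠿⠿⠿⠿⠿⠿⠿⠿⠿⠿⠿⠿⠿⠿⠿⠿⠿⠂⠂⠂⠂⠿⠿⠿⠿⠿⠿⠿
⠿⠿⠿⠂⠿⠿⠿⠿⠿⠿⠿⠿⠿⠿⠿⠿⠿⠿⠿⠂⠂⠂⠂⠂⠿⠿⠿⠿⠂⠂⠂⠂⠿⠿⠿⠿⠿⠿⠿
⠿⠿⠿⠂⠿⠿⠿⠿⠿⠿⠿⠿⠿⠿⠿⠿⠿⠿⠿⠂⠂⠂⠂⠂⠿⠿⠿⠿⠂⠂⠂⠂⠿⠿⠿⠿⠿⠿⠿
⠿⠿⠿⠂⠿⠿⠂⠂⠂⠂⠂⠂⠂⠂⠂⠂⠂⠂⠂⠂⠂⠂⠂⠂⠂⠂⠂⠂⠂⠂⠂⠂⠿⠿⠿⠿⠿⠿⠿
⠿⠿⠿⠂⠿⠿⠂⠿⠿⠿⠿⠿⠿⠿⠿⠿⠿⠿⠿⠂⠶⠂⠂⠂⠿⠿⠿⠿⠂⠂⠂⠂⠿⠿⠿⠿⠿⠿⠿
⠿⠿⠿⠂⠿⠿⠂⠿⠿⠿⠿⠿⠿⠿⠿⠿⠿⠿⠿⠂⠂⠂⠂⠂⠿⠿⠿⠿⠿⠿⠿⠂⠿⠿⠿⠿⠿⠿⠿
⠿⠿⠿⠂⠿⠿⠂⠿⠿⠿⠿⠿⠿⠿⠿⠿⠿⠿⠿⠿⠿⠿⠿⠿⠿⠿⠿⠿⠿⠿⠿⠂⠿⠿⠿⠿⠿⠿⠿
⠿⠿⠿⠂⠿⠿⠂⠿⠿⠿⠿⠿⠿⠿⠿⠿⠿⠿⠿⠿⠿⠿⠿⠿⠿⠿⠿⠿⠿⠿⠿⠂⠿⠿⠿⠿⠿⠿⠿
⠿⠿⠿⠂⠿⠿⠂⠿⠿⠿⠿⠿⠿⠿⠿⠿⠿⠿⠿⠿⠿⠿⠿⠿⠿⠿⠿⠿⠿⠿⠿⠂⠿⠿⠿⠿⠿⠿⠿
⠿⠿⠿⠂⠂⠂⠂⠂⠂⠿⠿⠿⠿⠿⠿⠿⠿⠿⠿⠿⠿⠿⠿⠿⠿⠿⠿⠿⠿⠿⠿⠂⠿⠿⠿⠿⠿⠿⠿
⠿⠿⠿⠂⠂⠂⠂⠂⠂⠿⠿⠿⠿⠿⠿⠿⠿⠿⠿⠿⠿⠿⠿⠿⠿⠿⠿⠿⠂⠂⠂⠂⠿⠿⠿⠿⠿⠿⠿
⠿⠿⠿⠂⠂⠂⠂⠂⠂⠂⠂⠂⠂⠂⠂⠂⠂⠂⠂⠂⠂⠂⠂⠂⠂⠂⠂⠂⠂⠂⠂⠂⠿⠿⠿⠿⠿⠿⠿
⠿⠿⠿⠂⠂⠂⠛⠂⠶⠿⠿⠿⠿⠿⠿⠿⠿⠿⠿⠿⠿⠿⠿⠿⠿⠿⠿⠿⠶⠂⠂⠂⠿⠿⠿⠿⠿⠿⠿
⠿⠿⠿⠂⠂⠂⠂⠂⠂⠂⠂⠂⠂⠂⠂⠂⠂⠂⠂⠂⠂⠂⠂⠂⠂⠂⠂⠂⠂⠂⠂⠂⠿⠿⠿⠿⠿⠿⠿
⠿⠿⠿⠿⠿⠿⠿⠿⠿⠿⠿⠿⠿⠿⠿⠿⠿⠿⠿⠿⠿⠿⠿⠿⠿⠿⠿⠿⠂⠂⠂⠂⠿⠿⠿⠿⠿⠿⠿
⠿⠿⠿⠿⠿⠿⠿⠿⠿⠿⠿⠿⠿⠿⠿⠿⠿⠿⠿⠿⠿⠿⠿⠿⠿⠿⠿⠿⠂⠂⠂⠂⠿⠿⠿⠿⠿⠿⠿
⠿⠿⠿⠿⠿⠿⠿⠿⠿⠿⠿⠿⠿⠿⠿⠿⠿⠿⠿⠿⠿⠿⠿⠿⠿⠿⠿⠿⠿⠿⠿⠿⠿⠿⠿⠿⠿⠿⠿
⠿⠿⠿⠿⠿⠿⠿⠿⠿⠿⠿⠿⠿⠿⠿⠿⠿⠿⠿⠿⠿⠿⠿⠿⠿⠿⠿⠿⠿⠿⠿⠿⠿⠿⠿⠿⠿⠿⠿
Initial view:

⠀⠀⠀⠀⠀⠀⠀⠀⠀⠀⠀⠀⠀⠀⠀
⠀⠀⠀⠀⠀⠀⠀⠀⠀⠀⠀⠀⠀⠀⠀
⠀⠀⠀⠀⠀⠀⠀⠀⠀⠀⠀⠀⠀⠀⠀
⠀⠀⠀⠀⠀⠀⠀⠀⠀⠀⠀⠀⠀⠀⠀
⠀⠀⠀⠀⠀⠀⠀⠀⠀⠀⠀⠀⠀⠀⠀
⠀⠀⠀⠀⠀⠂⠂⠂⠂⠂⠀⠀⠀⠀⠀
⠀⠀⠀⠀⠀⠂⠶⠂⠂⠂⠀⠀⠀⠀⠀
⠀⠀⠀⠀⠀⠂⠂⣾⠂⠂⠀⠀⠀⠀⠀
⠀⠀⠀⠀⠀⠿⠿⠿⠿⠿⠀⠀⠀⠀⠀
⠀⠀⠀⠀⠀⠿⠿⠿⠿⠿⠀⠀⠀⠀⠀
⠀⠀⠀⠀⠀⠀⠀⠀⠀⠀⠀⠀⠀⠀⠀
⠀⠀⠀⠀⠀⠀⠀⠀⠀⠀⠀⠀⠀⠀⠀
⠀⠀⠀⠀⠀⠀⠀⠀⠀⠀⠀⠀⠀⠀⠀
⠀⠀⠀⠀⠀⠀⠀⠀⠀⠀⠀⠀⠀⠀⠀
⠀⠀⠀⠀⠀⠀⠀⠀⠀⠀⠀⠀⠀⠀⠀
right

⠀⠀⠀⠀⠀⠀⠀⠀⠀⠀⠀⠀⠀⠀⠀
⠀⠀⠀⠀⠀⠀⠀⠀⠀⠀⠀⠀⠀⠀⠀
⠀⠀⠀⠀⠀⠀⠀⠀⠀⠀⠀⠀⠀⠀⠀
⠀⠀⠀⠀⠀⠀⠀⠀⠀⠀⠀⠀⠀⠀⠀
⠀⠀⠀⠀⠀⠀⠀⠀⠀⠀⠀⠀⠀⠀⠀
⠀⠀⠀⠀⠂⠂⠂⠂⠂⠂⠀⠀⠀⠀⠀
⠀⠀⠀⠀⠂⠶⠂⠂⠂⠿⠀⠀⠀⠀⠀
⠀⠀⠀⠀⠂⠂⠂⣾⠂⠿⠀⠀⠀⠀⠀
⠀⠀⠀⠀⠿⠿⠿⠿⠿⠿⠀⠀⠀⠀⠀
⠀⠀⠀⠀⠿⠿⠿⠿⠿⠿⠀⠀⠀⠀⠀
⠀⠀⠀⠀⠀⠀⠀⠀⠀⠀⠀⠀⠀⠀⠀
⠀⠀⠀⠀⠀⠀⠀⠀⠀⠀⠀⠀⠀⠀⠀
⠀⠀⠀⠀⠀⠀⠀⠀⠀⠀⠀⠀⠀⠀⠀
⠀⠀⠀⠀⠀⠀⠀⠀⠀⠀⠀⠀⠀⠀⠀
⠀⠀⠀⠀⠀⠀⠀⠀⠀⠀⠀⠀⠀⠀⠀

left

⠀⠀⠀⠀⠀⠀⠀⠀⠀⠀⠀⠀⠀⠀⠀
⠀⠀⠀⠀⠀⠀⠀⠀⠀⠀⠀⠀⠀⠀⠀
⠀⠀⠀⠀⠀⠀⠀⠀⠀⠀⠀⠀⠀⠀⠀
⠀⠀⠀⠀⠀⠀⠀⠀⠀⠀⠀⠀⠀⠀⠀
⠀⠀⠀⠀⠀⠀⠀⠀⠀⠀⠀⠀⠀⠀⠀
⠀⠀⠀⠀⠀⠂⠂⠂⠂⠂⠂⠀⠀⠀⠀
⠀⠀⠀⠀⠀⠂⠶⠂⠂⠂⠿⠀⠀⠀⠀
⠀⠀⠀⠀⠀⠂⠂⣾⠂⠂⠿⠀⠀⠀⠀
⠀⠀⠀⠀⠀⠿⠿⠿⠿⠿⠿⠀⠀⠀⠀
⠀⠀⠀⠀⠀⠿⠿⠿⠿⠿⠿⠀⠀⠀⠀
⠀⠀⠀⠀⠀⠀⠀⠀⠀⠀⠀⠀⠀⠀⠀
⠀⠀⠀⠀⠀⠀⠀⠀⠀⠀⠀⠀⠀⠀⠀
⠀⠀⠀⠀⠀⠀⠀⠀⠀⠀⠀⠀⠀⠀⠀
⠀⠀⠀⠀⠀⠀⠀⠀⠀⠀⠀⠀⠀⠀⠀
⠀⠀⠀⠀⠀⠀⠀⠀⠀⠀⠀⠀⠀⠀⠀

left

⠀⠀⠀⠀⠀⠀⠀⠀⠀⠀⠀⠀⠀⠀⠀
⠀⠀⠀⠀⠀⠀⠀⠀⠀⠀⠀⠀⠀⠀⠀
⠀⠀⠀⠀⠀⠀⠀⠀⠀⠀⠀⠀⠀⠀⠀
⠀⠀⠀⠀⠀⠀⠀⠀⠀⠀⠀⠀⠀⠀⠀
⠀⠀⠀⠀⠀⠀⠀⠀⠀⠀⠀⠀⠀⠀⠀
⠀⠀⠀⠀⠀⠂⠂⠂⠂⠂⠂⠂⠀⠀⠀
⠀⠀⠀⠀⠀⠿⠂⠶⠂⠂⠂⠿⠀⠀⠀
⠀⠀⠀⠀⠀⠿⠂⣾⠂⠂⠂⠿⠀⠀⠀
⠀⠀⠀⠀⠀⠿⠿⠿⠿⠿⠿⠿⠀⠀⠀
⠀⠀⠀⠀⠀⠿⠿⠿⠿⠿⠿⠿⠀⠀⠀
⠀⠀⠀⠀⠀⠀⠀⠀⠀⠀⠀⠀⠀⠀⠀
⠀⠀⠀⠀⠀⠀⠀⠀⠀⠀⠀⠀⠀⠀⠀
⠀⠀⠀⠀⠀⠀⠀⠀⠀⠀⠀⠀⠀⠀⠀
⠀⠀⠀⠀⠀⠀⠀⠀⠀⠀⠀⠀⠀⠀⠀
⠀⠀⠀⠀⠀⠀⠀⠀⠀⠀⠀⠀⠀⠀⠀

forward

⠀⠀⠀⠀⠀⠀⠀⠀⠀⠀⠀⠀⠀⠀⠀
⠀⠀⠀⠀⠀⠀⠀⠀⠀⠀⠀⠀⠀⠀⠀
⠀⠀⠀⠀⠀⠀⠀⠀⠀⠀⠀⠀⠀⠀⠀
⠀⠀⠀⠀⠀⠀⠀⠀⠀⠀⠀⠀⠀⠀⠀
⠀⠀⠀⠀⠀⠀⠀⠀⠀⠀⠀⠀⠀⠀⠀
⠀⠀⠀⠀⠀⠿⠂⠂⠂⠂⠀⠀⠀⠀⠀
⠀⠀⠀⠀⠀⠂⠂⠂⠂⠂⠂⠂⠀⠀⠀
⠀⠀⠀⠀⠀⠿⠂⣾⠂⠂⠂⠿⠀⠀⠀
⠀⠀⠀⠀⠀⠿⠂⠂⠂⠂⠂⠿⠀⠀⠀
⠀⠀⠀⠀⠀⠿⠿⠿⠿⠿⠿⠿⠀⠀⠀
⠀⠀⠀⠀⠀⠿⠿⠿⠿⠿⠿⠿⠀⠀⠀
⠀⠀⠀⠀⠀⠀⠀⠀⠀⠀⠀⠀⠀⠀⠀
⠀⠀⠀⠀⠀⠀⠀⠀⠀⠀⠀⠀⠀⠀⠀
⠀⠀⠀⠀⠀⠀⠀⠀⠀⠀⠀⠀⠀⠀⠀
⠀⠀⠀⠀⠀⠀⠀⠀⠀⠀⠀⠀⠀⠀⠀

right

⠀⠀⠀⠀⠀⠀⠀⠀⠀⠀⠀⠀⠀⠀⠀
⠀⠀⠀⠀⠀⠀⠀⠀⠀⠀⠀⠀⠀⠀⠀
⠀⠀⠀⠀⠀⠀⠀⠀⠀⠀⠀⠀⠀⠀⠀
⠀⠀⠀⠀⠀⠀⠀⠀⠀⠀⠀⠀⠀⠀⠀
⠀⠀⠀⠀⠀⠀⠀⠀⠀⠀⠀⠀⠀⠀⠀
⠀⠀⠀⠀⠿⠂⠂⠂⠂⠂⠀⠀⠀⠀⠀
⠀⠀⠀⠀⠂⠂⠂⠂⠂⠂⠂⠀⠀⠀⠀
⠀⠀⠀⠀⠿⠂⠶⣾⠂⠂⠿⠀⠀⠀⠀
⠀⠀⠀⠀⠿⠂⠂⠂⠂⠂⠿⠀⠀⠀⠀
⠀⠀⠀⠀⠿⠿⠿⠿⠿⠿⠿⠀⠀⠀⠀
⠀⠀⠀⠀⠿⠿⠿⠿⠿⠿⠿⠀⠀⠀⠀
⠀⠀⠀⠀⠀⠀⠀⠀⠀⠀⠀⠀⠀⠀⠀
⠀⠀⠀⠀⠀⠀⠀⠀⠀⠀⠀⠀⠀⠀⠀
⠀⠀⠀⠀⠀⠀⠀⠀⠀⠀⠀⠀⠀⠀⠀
⠀⠀⠀⠀⠀⠀⠀⠀⠀⠀⠀⠀⠀⠀⠀

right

⠀⠀⠀⠀⠀⠀⠀⠀⠀⠀⠀⠀⠀⠀⠀
⠀⠀⠀⠀⠀⠀⠀⠀⠀⠀⠀⠀⠀⠀⠀
⠀⠀⠀⠀⠀⠀⠀⠀⠀⠀⠀⠀⠀⠀⠀
⠀⠀⠀⠀⠀⠀⠀⠀⠀⠀⠀⠀⠀⠀⠀
⠀⠀⠀⠀⠀⠀⠀⠀⠀⠀⠀⠀⠀⠀⠀
⠀⠀⠀⠿⠂⠂⠂⠂⠂⠿⠀⠀⠀⠀⠀
⠀⠀⠀⠂⠂⠂⠂⠂⠂⠂⠀⠀⠀⠀⠀
⠀⠀⠀⠿⠂⠶⠂⣾⠂⠿⠀⠀⠀⠀⠀
⠀⠀⠀⠿⠂⠂⠂⠂⠂⠿⠀⠀⠀⠀⠀
⠀⠀⠀⠿⠿⠿⠿⠿⠿⠿⠀⠀⠀⠀⠀
⠀⠀⠀⠿⠿⠿⠿⠿⠿⠿⠀⠀⠀⠀⠀
⠀⠀⠀⠀⠀⠀⠀⠀⠀⠀⠀⠀⠀⠀⠀
⠀⠀⠀⠀⠀⠀⠀⠀⠀⠀⠀⠀⠀⠀⠀
⠀⠀⠀⠀⠀⠀⠀⠀⠀⠀⠀⠀⠀⠀⠀
⠀⠀⠀⠀⠀⠀⠀⠀⠀⠀⠀⠀⠀⠀⠀

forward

⠀⠀⠀⠀⠀⠀⠀⠀⠀⠀⠀⠀⠀⠀⠀
⠀⠀⠀⠀⠀⠀⠀⠀⠀⠀⠀⠀⠀⠀⠀
⠀⠀⠀⠀⠀⠀⠀⠀⠀⠀⠀⠀⠀⠀⠀
⠀⠀⠀⠀⠀⠀⠀⠀⠀⠀⠀⠀⠀⠀⠀
⠀⠀⠀⠀⠀⠀⠀⠀⠀⠀⠀⠀⠀⠀⠀
⠀⠀⠀⠀⠀⠂⠂⠂⠂⠿⠀⠀⠀⠀⠀
⠀⠀⠀⠿⠂⠂⠂⠂⠂⠿⠀⠀⠀⠀⠀
⠀⠀⠀⠂⠂⠂⠂⣾⠂⠂⠀⠀⠀⠀⠀
⠀⠀⠀⠿⠂⠶⠂⠂⠂⠿⠀⠀⠀⠀⠀
⠀⠀⠀⠿⠂⠂⠂⠂⠂⠿⠀⠀⠀⠀⠀
⠀⠀⠀⠿⠿⠿⠿⠿⠿⠿⠀⠀⠀⠀⠀
⠀⠀⠀⠿⠿⠿⠿⠿⠿⠿⠀⠀⠀⠀⠀
⠀⠀⠀⠀⠀⠀⠀⠀⠀⠀⠀⠀⠀⠀⠀
⠀⠀⠀⠀⠀⠀⠀⠀⠀⠀⠀⠀⠀⠀⠀
⠀⠀⠀⠀⠀⠀⠀⠀⠀⠀⠀⠀⠀⠀⠀

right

⠀⠀⠀⠀⠀⠀⠀⠀⠀⠀⠀⠀⠀⠀⠀
⠀⠀⠀⠀⠀⠀⠀⠀⠀⠀⠀⠀⠀⠀⠀
⠀⠀⠀⠀⠀⠀⠀⠀⠀⠀⠀⠀⠀⠀⠀
⠀⠀⠀⠀⠀⠀⠀⠀⠀⠀⠀⠀⠀⠀⠀
⠀⠀⠀⠀⠀⠀⠀⠀⠀⠀⠀⠀⠀⠀⠀
⠀⠀⠀⠀⠂⠂⠂⠂⠿⠿⠀⠀⠀⠀⠀
⠀⠀⠿⠂⠂⠂⠂⠂⠿⠿⠀⠀⠀⠀⠀
⠀⠀⠂⠂⠂⠂⠂⣾⠂⠂⠀⠀⠀⠀⠀
⠀⠀⠿⠂⠶⠂⠂⠂⠿⠿⠀⠀⠀⠀⠀
⠀⠀⠿⠂⠂⠂⠂⠂⠿⠿⠀⠀⠀⠀⠀
⠀⠀⠿⠿⠿⠿⠿⠿⠿⠀⠀⠀⠀⠀⠀
⠀⠀⠿⠿⠿⠿⠿⠿⠿⠀⠀⠀⠀⠀⠀
⠀⠀⠀⠀⠀⠀⠀⠀⠀⠀⠀⠀⠀⠀⠀
⠀⠀⠀⠀⠀⠀⠀⠀⠀⠀⠀⠀⠀⠀⠀
⠀⠀⠀⠀⠀⠀⠀⠀⠀⠀⠀⠀⠀⠀⠀

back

⠀⠀⠀⠀⠀⠀⠀⠀⠀⠀⠀⠀⠀⠀⠀
⠀⠀⠀⠀⠀⠀⠀⠀⠀⠀⠀⠀⠀⠀⠀
⠀⠀⠀⠀⠀⠀⠀⠀⠀⠀⠀⠀⠀⠀⠀
⠀⠀⠀⠀⠀⠀⠀⠀⠀⠀⠀⠀⠀⠀⠀
⠀⠀⠀⠀⠂⠂⠂⠂⠿⠿⠀⠀⠀⠀⠀
⠀⠀⠿⠂⠂⠂⠂⠂⠿⠿⠀⠀⠀⠀⠀
⠀⠀⠂⠂⠂⠂⠂⠂⠂⠂⠀⠀⠀⠀⠀
⠀⠀⠿⠂⠶⠂⠂⣾⠿⠿⠀⠀⠀⠀⠀
⠀⠀⠿⠂⠂⠂⠂⠂⠿⠿⠀⠀⠀⠀⠀
⠀⠀⠿⠿⠿⠿⠿⠿⠿⠿⠀⠀⠀⠀⠀
⠀⠀⠿⠿⠿⠿⠿⠿⠿⠀⠀⠀⠀⠀⠀
⠀⠀⠀⠀⠀⠀⠀⠀⠀⠀⠀⠀⠀⠀⠀
⠀⠀⠀⠀⠀⠀⠀⠀⠀⠀⠀⠀⠀⠀⠀
⠀⠀⠀⠀⠀⠀⠀⠀⠀⠀⠀⠀⠀⠀⠀
⠀⠀⠀⠀⠀⠀⠀⠀⠀⠀⠀⠀⠀⠀⠀

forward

⠀⠀⠀⠀⠀⠀⠀⠀⠀⠀⠀⠀⠀⠀⠀
⠀⠀⠀⠀⠀⠀⠀⠀⠀⠀⠀⠀⠀⠀⠀
⠀⠀⠀⠀⠀⠀⠀⠀⠀⠀⠀⠀⠀⠀⠀
⠀⠀⠀⠀⠀⠀⠀⠀⠀⠀⠀⠀⠀⠀⠀
⠀⠀⠀⠀⠀⠀⠀⠀⠀⠀⠀⠀⠀⠀⠀
⠀⠀⠀⠀⠂⠂⠂⠂⠿⠿⠀⠀⠀⠀⠀
⠀⠀⠿⠂⠂⠂⠂⠂⠿⠿⠀⠀⠀⠀⠀
⠀⠀⠂⠂⠂⠂⠂⣾⠂⠂⠀⠀⠀⠀⠀
⠀⠀⠿⠂⠶⠂⠂⠂⠿⠿⠀⠀⠀⠀⠀
⠀⠀⠿⠂⠂⠂⠂⠂⠿⠿⠀⠀⠀⠀⠀
⠀⠀⠿⠿⠿⠿⠿⠿⠿⠿⠀⠀⠀⠀⠀
⠀⠀⠿⠿⠿⠿⠿⠿⠿⠀⠀⠀⠀⠀⠀
⠀⠀⠀⠀⠀⠀⠀⠀⠀⠀⠀⠀⠀⠀⠀
⠀⠀⠀⠀⠀⠀⠀⠀⠀⠀⠀⠀⠀⠀⠀
⠀⠀⠀⠀⠀⠀⠀⠀⠀⠀⠀⠀⠀⠀⠀

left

⠀⠀⠀⠀⠀⠀⠀⠀⠀⠀⠀⠀⠀⠀⠀
⠀⠀⠀⠀⠀⠀⠀⠀⠀⠀⠀⠀⠀⠀⠀
⠀⠀⠀⠀⠀⠀⠀⠀⠀⠀⠀⠀⠀⠀⠀
⠀⠀⠀⠀⠀⠀⠀⠀⠀⠀⠀⠀⠀⠀⠀
⠀⠀⠀⠀⠀⠀⠀⠀⠀⠀⠀⠀⠀⠀⠀
⠀⠀⠀⠀⠀⠂⠂⠂⠂⠿⠿⠀⠀⠀⠀
⠀⠀⠀⠿⠂⠂⠂⠂⠂⠿⠿⠀⠀⠀⠀
⠀⠀⠀⠂⠂⠂⠂⣾⠂⠂⠂⠀⠀⠀⠀
⠀⠀⠀⠿⠂⠶⠂⠂⠂⠿⠿⠀⠀⠀⠀
⠀⠀⠀⠿⠂⠂⠂⠂⠂⠿⠿⠀⠀⠀⠀
⠀⠀⠀⠿⠿⠿⠿⠿⠿⠿⠿⠀⠀⠀⠀
⠀⠀⠀⠿⠿⠿⠿⠿⠿⠿⠀⠀⠀⠀⠀
⠀⠀⠀⠀⠀⠀⠀⠀⠀⠀⠀⠀⠀⠀⠀
⠀⠀⠀⠀⠀⠀⠀⠀⠀⠀⠀⠀⠀⠀⠀
⠀⠀⠀⠀⠀⠀⠀⠀⠀⠀⠀⠀⠀⠀⠀

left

⠀⠀⠀⠀⠀⠀⠀⠀⠀⠀⠀⠀⠀⠀⠀
⠀⠀⠀⠀⠀⠀⠀⠀⠀⠀⠀⠀⠀⠀⠀
⠀⠀⠀⠀⠀⠀⠀⠀⠀⠀⠀⠀⠀⠀⠀
⠀⠀⠀⠀⠀⠀⠀⠀⠀⠀⠀⠀⠀⠀⠀
⠀⠀⠀⠀⠀⠀⠀⠀⠀⠀⠀⠀⠀⠀⠀
⠀⠀⠀⠀⠀⠂⠂⠂⠂⠂⠿⠿⠀⠀⠀
⠀⠀⠀⠀⠿⠂⠂⠂⠂⠂⠿⠿⠀⠀⠀
⠀⠀⠀⠀⠂⠂⠂⣾⠂⠂⠂⠂⠀⠀⠀
⠀⠀⠀⠀⠿⠂⠶⠂⠂⠂⠿⠿⠀⠀⠀
⠀⠀⠀⠀⠿⠂⠂⠂⠂⠂⠿⠿⠀⠀⠀
⠀⠀⠀⠀⠿⠿⠿⠿⠿⠿⠿⠿⠀⠀⠀
⠀⠀⠀⠀⠿⠿⠿⠿⠿⠿⠿⠀⠀⠀⠀
⠀⠀⠀⠀⠀⠀⠀⠀⠀⠀⠀⠀⠀⠀⠀
⠀⠀⠀⠀⠀⠀⠀⠀⠀⠀⠀⠀⠀⠀⠀
⠀⠀⠀⠀⠀⠀⠀⠀⠀⠀⠀⠀⠀⠀⠀

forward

⠀⠀⠀⠀⠀⠀⠀⠀⠀⠀⠀⠀⠀⠀⠀
⠀⠀⠀⠀⠀⠀⠀⠀⠀⠀⠀⠀⠀⠀⠀
⠀⠀⠀⠀⠀⠀⠀⠀⠀⠀⠀⠀⠀⠀⠀
⠀⠀⠀⠀⠀⠀⠀⠀⠀⠀⠀⠀⠀⠀⠀
⠀⠀⠀⠀⠀⠀⠀⠀⠀⠀⠀⠀⠀⠀⠀
⠀⠀⠀⠀⠀⠿⠿⠿⠿⠿⠀⠀⠀⠀⠀
⠀⠀⠀⠀⠀⠂⠂⠂⠂⠂⠿⠿⠀⠀⠀
⠀⠀⠀⠀⠿⠂⠂⣾⠂⠂⠿⠿⠀⠀⠀
⠀⠀⠀⠀⠂⠂⠂⠂⠂⠂⠂⠂⠀⠀⠀
⠀⠀⠀⠀⠿⠂⠶⠂⠂⠂⠿⠿⠀⠀⠀
⠀⠀⠀⠀⠿⠂⠂⠂⠂⠂⠿⠿⠀⠀⠀
⠀⠀⠀⠀⠿⠿⠿⠿⠿⠿⠿⠿⠀⠀⠀
⠀⠀⠀⠀⠿⠿⠿⠿⠿⠿⠿⠀⠀⠀⠀
⠀⠀⠀⠀⠀⠀⠀⠀⠀⠀⠀⠀⠀⠀⠀
⠀⠀⠀⠀⠀⠀⠀⠀⠀⠀⠀⠀⠀⠀⠀

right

⠀⠀⠀⠀⠀⠀⠀⠀⠀⠀⠀⠀⠀⠀⠀
⠀⠀⠀⠀⠀⠀⠀⠀⠀⠀⠀⠀⠀⠀⠀
⠀⠀⠀⠀⠀⠀⠀⠀⠀⠀⠀⠀⠀⠀⠀
⠀⠀⠀⠀⠀⠀⠀⠀⠀⠀⠀⠀⠀⠀⠀
⠀⠀⠀⠀⠀⠀⠀⠀⠀⠀⠀⠀⠀⠀⠀
⠀⠀⠀⠀⠿⠿⠿⠿⠿⠿⠀⠀⠀⠀⠀
⠀⠀⠀⠀⠂⠂⠂⠂⠂⠿⠿⠀⠀⠀⠀
⠀⠀⠀⠿⠂⠂⠂⣾⠂⠿⠿⠀⠀⠀⠀
⠀⠀⠀⠂⠂⠂⠂⠂⠂⠂⠂⠀⠀⠀⠀
⠀⠀⠀⠿⠂⠶⠂⠂⠂⠿⠿⠀⠀⠀⠀
⠀⠀⠀⠿⠂⠂⠂⠂⠂⠿⠿⠀⠀⠀⠀
⠀⠀⠀⠿⠿⠿⠿⠿⠿⠿⠿⠀⠀⠀⠀
⠀⠀⠀⠿⠿⠿⠿⠿⠿⠿⠀⠀⠀⠀⠀
⠀⠀⠀⠀⠀⠀⠀⠀⠀⠀⠀⠀⠀⠀⠀
⠀⠀⠀⠀⠀⠀⠀⠀⠀⠀⠀⠀⠀⠀⠀

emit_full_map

⠀⠿⠿⠿⠿⠿⠿⠀
⠀⠂⠂⠂⠂⠂⠿⠿
⠿⠂⠂⠂⣾⠂⠿⠿
⠂⠂⠂⠂⠂⠂⠂⠂
⠿⠂⠶⠂⠂⠂⠿⠿
⠿⠂⠂⠂⠂⠂⠿⠿
⠿⠿⠿⠿⠿⠿⠿⠿
⠿⠿⠿⠿⠿⠿⠿⠀


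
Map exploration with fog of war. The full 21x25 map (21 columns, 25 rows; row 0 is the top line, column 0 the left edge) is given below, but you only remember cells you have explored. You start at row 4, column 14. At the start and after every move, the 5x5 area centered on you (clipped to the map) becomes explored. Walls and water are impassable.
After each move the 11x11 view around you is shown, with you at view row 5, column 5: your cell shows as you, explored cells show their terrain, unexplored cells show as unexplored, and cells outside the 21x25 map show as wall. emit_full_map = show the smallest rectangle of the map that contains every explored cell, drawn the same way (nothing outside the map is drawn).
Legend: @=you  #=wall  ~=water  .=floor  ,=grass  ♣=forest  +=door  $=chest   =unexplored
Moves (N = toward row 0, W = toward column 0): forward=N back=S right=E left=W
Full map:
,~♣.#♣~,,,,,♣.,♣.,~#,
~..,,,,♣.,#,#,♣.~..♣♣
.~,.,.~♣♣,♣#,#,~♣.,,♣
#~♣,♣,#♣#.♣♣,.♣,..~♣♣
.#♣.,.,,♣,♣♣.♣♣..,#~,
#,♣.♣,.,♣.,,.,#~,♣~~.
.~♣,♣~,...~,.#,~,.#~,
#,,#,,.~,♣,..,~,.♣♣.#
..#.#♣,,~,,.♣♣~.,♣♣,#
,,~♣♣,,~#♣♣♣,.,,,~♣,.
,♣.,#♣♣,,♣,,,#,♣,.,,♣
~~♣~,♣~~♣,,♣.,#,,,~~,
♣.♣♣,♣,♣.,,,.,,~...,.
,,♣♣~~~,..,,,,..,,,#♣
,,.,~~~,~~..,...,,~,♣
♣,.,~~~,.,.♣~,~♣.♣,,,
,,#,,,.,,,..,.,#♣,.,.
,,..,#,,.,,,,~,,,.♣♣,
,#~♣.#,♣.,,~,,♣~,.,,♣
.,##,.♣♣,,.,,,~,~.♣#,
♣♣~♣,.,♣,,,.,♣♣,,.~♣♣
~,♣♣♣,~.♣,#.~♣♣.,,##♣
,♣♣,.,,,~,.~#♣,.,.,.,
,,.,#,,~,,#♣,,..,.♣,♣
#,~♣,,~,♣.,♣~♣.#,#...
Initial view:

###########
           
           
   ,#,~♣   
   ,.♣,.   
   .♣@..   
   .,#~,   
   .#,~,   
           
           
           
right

###########
           
           
  ,#,~♣.   
  ,.♣,..   
  .♣♣@.,   
  .,#~,♣   
  .#,~,.   
           
           
           

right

###########
          #
          #
 ,#,~♣.,  #
 ,.♣,..~  #
 .♣♣.@,#  #
 .,#~,♣~  #
 .#,~,.#  #
          #
          #
          #

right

###########
         ##
         ##
,#,~♣.,, ##
,.♣,..~♣ ##
.♣♣..@#~ ##
.,#~,♣~~ ##
.#,~,.#~ ##
         ##
         ##
         ##

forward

###########
###########
         ##
   .~..♣ ##
,#,~♣.,, ##
,.♣,.@~♣ ##
.♣♣..,#~ ##
.,#~,♣~~ ##
.#,~,.#~ ##
         ##
         ##

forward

###########
###########
###########
   ♣.,~# ##
   .~..♣ ##
,#,~♣@,, ##
,.♣,..~♣ ##
.♣♣..,#~ ##
.,#~,♣~~ ##
.#,~,.#~ ##
         ##

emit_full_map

   ♣.,~#
   .~..♣
,#,~♣@,,
,.♣,..~♣
.♣♣..,#~
.,#~,♣~~
.#,~,.#~

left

###########
###########
###########
   ,♣.,~# #
   ♣.~..♣ #
 ,#,~@.,, #
 ,.♣,..~♣ #
 .♣♣..,#~ #
 .,#~,♣~~ #
 .#,~,.#~ #
          #

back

###########
###########
   ,♣.,~# #
   ♣.~..♣ #
 ,#,~♣.,, #
 ,.♣,@.~♣ #
 .♣♣..,#~ #
 .,#~,♣~~ #
 .#,~,.#~ #
          #
          #

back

###########
   ,♣.,~# #
   ♣.~..♣ #
 ,#,~♣.,, #
 ,.♣,..~♣ #
 .♣♣.@,#~ #
 .,#~,♣~~ #
 .#,~,.#~ #
          #
          #
          #

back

   ,♣.,~# #
   ♣.~..♣ #
 ,#,~♣.,, #
 ,.♣,..~♣ #
 .♣♣..,#~ #
 .,#~@♣~~ #
 .#,~,.#~ #
   ~,.♣♣  #
          #
          #
          #

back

   ♣.~..♣ #
 ,#,~♣.,, #
 ,.♣,..~♣ #
 .♣♣..,#~ #
 .,#~,♣~~ #
 .#,~@.#~ #
   ~,.♣♣  #
   ~.,♣♣  #
          #
          #
          #

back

 ,#,~♣.,, #
 ,.♣,..~♣ #
 .♣♣..,#~ #
 .,#~,♣~~ #
 .#,~,.#~ #
   ~,@♣♣  #
   ~.,♣♣  #
   ,,,~♣  #
          #
          #
          #

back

 ,.♣,..~♣ #
 .♣♣..,#~ #
 .,#~,♣~~ #
 .#,~,.#~ #
   ~,.♣♣  #
   ~.@♣♣  #
   ,,,~♣  #
   ,♣,.,  #
          #
          #
          #

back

 .♣♣..,#~ #
 .,#~,♣~~ #
 .#,~,.#~ #
   ~,.♣♣  #
   ~.,♣♣  #
   ,,@~♣  #
   ,♣,.,  #
   #,,,~  #
          #
          #
          #

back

 .,#~,♣~~ #
 .#,~,.#~ #
   ~,.♣♣  #
   ~.,♣♣  #
   ,,,~♣  #
   ,♣@.,  #
   #,,,~  #
   ,~...  #
          #
          #
          #

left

  .,#~,♣~~ 
  .#,~,.#~ 
    ~,.♣♣  
   ♣~.,♣♣  
   .,,,~♣  
   #,@,.,  
   ,#,,,~  
   ,,~...  
           
           
           

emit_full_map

  ,♣.,~#
  ♣.~..♣
,#,~♣.,,
,.♣,..~♣
.♣♣..,#~
.,#~,♣~~
.#,~,.#~
  ~,.♣♣ 
 ♣~.,♣♣ 
 .,,,~♣ 
 #,@,., 
 ,#,,,~ 
 ,,~... 

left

   .,#~,♣~~
   .#,~,.#~
     ~,.♣♣ 
   ♣♣~.,♣♣ 
   ,.,,,~♣ 
   ,#@♣,., 
   .,#,,,~ 
   .,,~... 
           
           
           

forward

   .♣♣..,#~
   .,#~,♣~~
   .#,~,.#~
   .,~,.♣♣ 
   ♣♣~.,♣♣ 
   ,.@,,~♣ 
   ,#,♣,., 
   .,#,,,~ 
   .,,~... 
           
           

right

  .♣♣..,#~ 
  .,#~,♣~~ 
  .#,~,.#~ 
  .,~,.♣♣  
  ♣♣~.,♣♣  
  ,.,@,~♣  
  ,#,♣,.,  
  .,#,,,~  
  .,,~...  
           
           

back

  .,#~,♣~~ 
  .#,~,.#~ 
  .,~,.♣♣  
  ♣♣~.,♣♣  
  ,.,,,~♣  
  ,#,@,.,  
  .,#,,,~  
  .,,~...  
           
           
           

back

  .#,~,.#~ 
  .,~,.♣♣  
  ♣♣~.,♣♣  
  ,.,,,~♣  
  ,#,♣,.,  
  .,#@,,~  
  .,,~...  
   ,..,,   
           
           
           

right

 .#,~,.#~ #
 .,~,.♣♣  #
 ♣♣~.,♣♣  #
 ,.,,,~♣  #
 ,#,♣,.,  #
 .,#,@,~  #
 .,,~...  #
  ,..,,,  #
          #
          #
          #

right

.#,~,.#~ ##
.,~,.♣♣  ##
♣♣~.,♣♣  ##
,.,,,~♣, ##
,#,♣,.,, ##
.,#,,@~~ ##
.,,~..., ##
 ,..,,,# ##
         ##
         ##
         ##

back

.,~,.♣♣  ##
♣♣~.,♣♣  ##
,.,,,~♣, ##
,#,♣,.,, ##
.,#,,,~~ ##
.,,~.@., ##
 ,..,,,# ##
   .,,~, ##
         ##
         ##
         ##

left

 .,~,.♣♣  #
 ♣♣~.,♣♣  #
 ,.,,,~♣, #
 ,#,♣,.,, #
 .,#,,,~~ #
 .,,~@.., #
  ,..,,,# #
   ..,,~, #
          #
          #
          #

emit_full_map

  ,♣.,~#
  ♣.~..♣
,#,~♣.,,
,.♣,..~♣
.♣♣..,#~
.,#~,♣~~
.#,~,.#~
.,~,.♣♣ 
♣♣~.,♣♣ 
,.,,,~♣,
,#,♣,.,,
.,#,,,~~
.,,~@..,
 ,..,,,#
  ..,,~,


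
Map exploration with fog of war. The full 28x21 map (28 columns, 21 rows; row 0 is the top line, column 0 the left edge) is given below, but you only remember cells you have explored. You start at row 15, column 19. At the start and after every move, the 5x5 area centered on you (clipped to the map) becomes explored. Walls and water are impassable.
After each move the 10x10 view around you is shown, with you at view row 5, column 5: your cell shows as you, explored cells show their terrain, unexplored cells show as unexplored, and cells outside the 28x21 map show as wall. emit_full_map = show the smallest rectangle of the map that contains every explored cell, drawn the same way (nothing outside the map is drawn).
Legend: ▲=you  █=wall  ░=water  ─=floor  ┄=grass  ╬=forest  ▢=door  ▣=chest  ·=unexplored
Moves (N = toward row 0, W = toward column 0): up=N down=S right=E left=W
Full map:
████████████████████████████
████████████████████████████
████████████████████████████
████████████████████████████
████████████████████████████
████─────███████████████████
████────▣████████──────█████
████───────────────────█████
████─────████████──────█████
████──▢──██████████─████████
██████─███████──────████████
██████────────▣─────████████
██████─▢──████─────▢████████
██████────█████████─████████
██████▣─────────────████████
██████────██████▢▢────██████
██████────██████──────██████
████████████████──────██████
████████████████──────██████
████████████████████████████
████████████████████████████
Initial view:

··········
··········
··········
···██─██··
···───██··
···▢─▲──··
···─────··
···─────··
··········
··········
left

··········
··········
··········
···███─██·
···────██·
···▢▢▲───·
···──────·
···──────·
··········
··········

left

··········
··········
··········
···████─██
···─────██
···█▢▲────
···█──────
···█──────
··········
··········

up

··········
··········
··········
···────▢··
···████─██
···──▲──██
···█▢▢────
···█──────
···█──────
··········

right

··········
··········
··········
··────▢█··
··████─██·
··───▲─██·
··█▢▢────·
··█──────·
··█──────·
··········

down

··········
··········
··────▢█··
··████─██·
··─────██·
··█▢▢▲───·
··█──────·
··█──────·
··········
··········

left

··········
··········
···────▢█·
···████─██
···─────██
···█▢▲────
···█──────
···█──────
··········
··········

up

··········
··········
··········
···────▢█·
···████─██
···──▲──██
···█▢▢────
···█──────
···█──────
··········

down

··········
··········
···────▢█·
···████─██
···─────██
···█▢▲────
···█──────
···█──────
··········
··········

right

··········
··········
··────▢█··
··████─██·
··─────██·
··█▢▢▲───·
··█──────·
··█──────·
··········
··········


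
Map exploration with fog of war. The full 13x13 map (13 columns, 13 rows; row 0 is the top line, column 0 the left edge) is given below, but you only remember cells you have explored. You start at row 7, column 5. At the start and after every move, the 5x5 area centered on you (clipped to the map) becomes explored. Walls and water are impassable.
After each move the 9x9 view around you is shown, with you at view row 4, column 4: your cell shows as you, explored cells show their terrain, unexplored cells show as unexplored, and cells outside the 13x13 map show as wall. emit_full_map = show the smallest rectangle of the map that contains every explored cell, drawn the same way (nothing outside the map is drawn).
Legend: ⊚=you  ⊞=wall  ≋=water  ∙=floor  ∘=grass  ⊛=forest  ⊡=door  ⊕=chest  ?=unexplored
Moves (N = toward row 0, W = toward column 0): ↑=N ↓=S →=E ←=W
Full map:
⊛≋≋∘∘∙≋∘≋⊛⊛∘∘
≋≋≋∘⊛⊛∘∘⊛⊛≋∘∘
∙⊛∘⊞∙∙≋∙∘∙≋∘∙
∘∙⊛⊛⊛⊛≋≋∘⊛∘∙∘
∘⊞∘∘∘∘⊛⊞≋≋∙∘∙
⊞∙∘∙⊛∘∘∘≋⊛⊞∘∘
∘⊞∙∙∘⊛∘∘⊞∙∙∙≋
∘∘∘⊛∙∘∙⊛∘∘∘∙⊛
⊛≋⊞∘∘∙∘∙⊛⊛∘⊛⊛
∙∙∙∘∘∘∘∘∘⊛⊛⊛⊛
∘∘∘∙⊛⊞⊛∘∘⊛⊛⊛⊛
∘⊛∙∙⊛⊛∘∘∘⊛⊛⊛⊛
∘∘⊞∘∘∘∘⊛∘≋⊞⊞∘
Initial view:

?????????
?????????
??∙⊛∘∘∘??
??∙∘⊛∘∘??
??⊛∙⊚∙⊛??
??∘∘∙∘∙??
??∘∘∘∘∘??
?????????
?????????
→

?????????
?????????
?∙⊛∘∘∘≋??
?∙∘⊛∘∘⊞??
?⊛∙∘⊚⊛∘??
?∘∘∙∘∙⊛??
?∘∘∘∘∘∘??
?????????
?????????

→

?????????
?????????
∙⊛∘∘∘≋⊛??
∙∘⊛∘∘⊞∙??
⊛∙∘∙⊚∘∘??
∘∘∙∘∙⊛⊛??
∘∘∘∘∘∘⊛??
?????????
?????????

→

?????????
?????????
⊛∘∘∘≋⊛⊞??
∘⊛∘∘⊞∙∙??
∙∘∙⊛⊚∘∘??
∘∙∘∙⊛⊛∘??
∘∘∘∘∘⊛⊛??
?????????
?????????

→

????????⊞
????????⊞
∘∘∘≋⊛⊞∘?⊞
⊛∘∘⊞∙∙∙?⊞
∘∙⊛∘⊚∘∙?⊞
∙∘∙⊛⊛∘⊛?⊞
∘∘∘∘⊛⊛⊛?⊞
????????⊞
????????⊞

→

???????⊞⊞
???????⊞⊞
∘∘≋⊛⊞∘∘⊞⊞
∘∘⊞∙∙∙≋⊞⊞
∙⊛∘∘⊚∙⊛⊞⊞
∘∙⊛⊛∘⊛⊛⊞⊞
∘∘∘⊛⊛⊛⊛⊞⊞
???????⊞⊞
???????⊞⊞

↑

???????⊞⊞
???????⊞⊞
??≋≋∙∘∙⊞⊞
∘∘≋⊛⊞∘∘⊞⊞
∘∘⊞∙⊚∙≋⊞⊞
∙⊛∘∘∘∙⊛⊞⊞
∘∙⊛⊛∘⊛⊛⊞⊞
∘∘∘⊛⊛⊛⊛⊞⊞
???????⊞⊞

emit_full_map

?????≋≋∙∘∙
∙⊛∘∘∘≋⊛⊞∘∘
∙∘⊛∘∘⊞∙⊚∙≋
⊛∙∘∙⊛∘∘∘∙⊛
∘∘∙∘∙⊛⊛∘⊛⊛
∘∘∘∘∘∘⊛⊛⊛⊛

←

????????⊞
????????⊞
??⊞≋≋∙∘∙⊞
∘∘∘≋⊛⊞∘∘⊞
⊛∘∘⊞⊚∙∙≋⊞
∘∙⊛∘∘∘∙⊛⊞
∙∘∙⊛⊛∘⊛⊛⊞
∘∘∘∘⊛⊛⊛⊛⊞
????????⊞

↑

????????⊞
????????⊞
??≋∘⊛∘∙?⊞
??⊞≋≋∙∘∙⊞
∘∘∘≋⊚⊞∘∘⊞
⊛∘∘⊞∙∙∙≋⊞
∘∙⊛∘∘∘∙⊛⊞
∙∘∙⊛⊛∘⊛⊛⊞
∘∘∘∘⊛⊛⊛⊛⊞

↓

????????⊞
??≋∘⊛∘∙?⊞
??⊞≋≋∙∘∙⊞
∘∘∘≋⊛⊞∘∘⊞
⊛∘∘⊞⊚∙∙≋⊞
∘∙⊛∘∘∘∙⊛⊞
∙∘∙⊛⊛∘⊛⊛⊞
∘∘∘∘⊛⊛⊛⊛⊞
????????⊞

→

???????⊞⊞
?≋∘⊛∘∙?⊞⊞
?⊞≋≋∙∘∙⊞⊞
∘∘≋⊛⊞∘∘⊞⊞
∘∘⊞∙⊚∙≋⊞⊞
∙⊛∘∘∘∙⊛⊞⊞
∘∙⊛⊛∘⊛⊛⊞⊞
∘∘∘⊛⊛⊛⊛⊞⊞
???????⊞⊞

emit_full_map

????≋∘⊛∘∙?
????⊞≋≋∙∘∙
∙⊛∘∘∘≋⊛⊞∘∘
∙∘⊛∘∘⊞∙⊚∙≋
⊛∙∘∙⊛∘∘∘∙⊛
∘∘∙∘∙⊛⊛∘⊛⊛
∘∘∘∘∘∘⊛⊛⊛⊛

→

??????⊞⊞⊞
≋∘⊛∘∙?⊞⊞⊞
⊞≋≋∙∘∙⊞⊞⊞
∘≋⊛⊞∘∘⊞⊞⊞
∘⊞∙∙⊚≋⊞⊞⊞
⊛∘∘∘∙⊛⊞⊞⊞
∙⊛⊛∘⊛⊛⊞⊞⊞
∘∘⊛⊛⊛⊛⊞⊞⊞
??????⊞⊞⊞

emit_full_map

????≋∘⊛∘∙?
????⊞≋≋∙∘∙
∙⊛∘∘∘≋⊛⊞∘∘
∙∘⊛∘∘⊞∙∙⊚≋
⊛∙∘∙⊛∘∘∘∙⊛
∘∘∙∘∙⊛⊛∘⊛⊛
∘∘∘∘∘∘⊛⊛⊛⊛
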